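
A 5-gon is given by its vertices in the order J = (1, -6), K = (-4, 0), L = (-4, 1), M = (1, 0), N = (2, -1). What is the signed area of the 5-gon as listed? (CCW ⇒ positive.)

-20.5

Apply the shoelace (surveyor's) formula: 2A = Σ (x_i·y_{i+1} − x_{i+1}·y_i), indices taken mod 5.
Cross-terms: -24, -4, -1, -1, -11  ⇒  Σ = -41
Signed area = Σ/2 = -20.5 (negative ⇒ clockwise traversal).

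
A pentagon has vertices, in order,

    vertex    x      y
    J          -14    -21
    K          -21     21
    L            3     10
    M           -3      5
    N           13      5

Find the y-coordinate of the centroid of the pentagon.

Apply the surveyor's formula. First the cross-terms c_i = x_i·y_{i+1} − x_{i+1}·y_i:
  -735, -273, 45, -80, -203  ⇒  2A = -1246, A = -623.
Then Σ (y_i + y_{i+1})·c_i = -5340, so ȳ = -5340 / (6·(-623)) = 10/7.

10/7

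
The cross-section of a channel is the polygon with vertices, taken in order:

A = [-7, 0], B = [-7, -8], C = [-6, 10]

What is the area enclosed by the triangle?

Apply the shoelace formula: 2A = Σ (x_i·y_{i+1} − x_{i+1}·y_i), indices taken mod 3.
Σ = (56) + (-118) + (70) = 8
Area = |Σ|/2 = 4.

4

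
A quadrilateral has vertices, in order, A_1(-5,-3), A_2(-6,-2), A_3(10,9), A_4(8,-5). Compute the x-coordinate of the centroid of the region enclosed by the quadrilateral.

797/213

Apply Gauss's area formula. First the cross-terms c_i = x_i·y_{i+1} − x_{i+1}·y_i:
  -8, -34, -122, -49  ⇒  2A = -213, A = -106.5.
Then Σ (x_i + x_{i+1})·c_i = -2391, so x̄ = -2391 / (6·(-106.5)) = 797/213.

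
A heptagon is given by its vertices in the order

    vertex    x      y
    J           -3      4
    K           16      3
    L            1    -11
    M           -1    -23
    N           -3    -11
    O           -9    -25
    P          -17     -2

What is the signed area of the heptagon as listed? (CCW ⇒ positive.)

-424.5

Apply the shoelace formula: 2A = Σ (x_i·y_{i+1} − x_{i+1}·y_i), indices taken mod 7.
J→K: (-3)(3) − (16)(4) = -73
K→L: (16)(-11) − (1)(3) = -179
L→M: (1)(-23) − (-1)(-11) = -34
M→N: (-1)(-11) − (-3)(-23) = -58
N→O: (-3)(-25) − (-9)(-11) = -24
O→P: (-9)(-2) − (-17)(-25) = -407
P→J: (-17)(4) − (-3)(-2) = -74
Σ = -849
Signed area = Σ/2 = -424.5 (negative ⇒ clockwise traversal).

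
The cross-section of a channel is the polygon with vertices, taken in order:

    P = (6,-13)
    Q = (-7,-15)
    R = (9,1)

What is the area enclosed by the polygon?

Apply Gauss's area formula: 2A = Σ (x_i·y_{i+1} − x_{i+1}·y_i), indices taken mod 3.
Σ = (-181) + (128) + (-123) = -176
Area = |Σ|/2 = 88.

88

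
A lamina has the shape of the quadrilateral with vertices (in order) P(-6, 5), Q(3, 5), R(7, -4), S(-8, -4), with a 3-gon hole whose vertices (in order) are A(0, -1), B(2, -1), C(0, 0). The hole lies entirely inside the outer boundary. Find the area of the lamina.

107

Outer boundary:
Apply the shoelace formula: 2A = Σ (x_i·y_{i+1} − x_{i+1}·y_i), indices taken mod 4.
P→Q: (-6)(5) − (3)(5) = -45
Q→R: (3)(-4) − (7)(5) = -47
R→S: (7)(-4) − (-8)(-4) = -60
S→P: (-8)(5) − (-6)(-4) = -64
Σ = -216
Area = |Σ|/2 = 108.
Hole:
Apply the shoelace formula: 2A = Σ (x_i·y_{i+1} − x_{i+1}·y_i), indices taken mod 3.
Cross-terms: 2, 0, 0  ⇒  Σ = 2
Area = |Σ|/2 = 1.
Net area = 108 − 1 = 107.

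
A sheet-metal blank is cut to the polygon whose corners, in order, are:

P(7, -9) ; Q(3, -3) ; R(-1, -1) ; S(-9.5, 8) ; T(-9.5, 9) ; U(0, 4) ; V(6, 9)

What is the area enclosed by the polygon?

103

Apply Gauss's area formula: 2A = Σ (x_i·y_{i+1} − x_{i+1}·y_i), indices taken mod 7.
Cross-terms: 6, -6, -17.5, -9.5, -38, -24, -117  ⇒  Σ = -206
Area = |Σ|/2 = 103.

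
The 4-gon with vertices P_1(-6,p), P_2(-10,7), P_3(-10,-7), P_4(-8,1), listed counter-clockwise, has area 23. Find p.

4

The doubled signed area Σ (x_i y_{i+1} − x_{i+1} y_i) is linear in p.
With p=0 it equals 38; the coefficient of p is 2 (from the two edges through P_1).
So 2·p + 38 = 2·23 = 46 ⇒ p = 4.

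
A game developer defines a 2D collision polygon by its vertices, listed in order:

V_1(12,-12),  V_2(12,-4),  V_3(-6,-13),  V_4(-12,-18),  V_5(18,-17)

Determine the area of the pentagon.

192

V_1→V_2: (12)(-4) − (12)(-12) = 96
V_2→V_3: (12)(-13) − (-6)(-4) = -180
V_3→V_4: (-6)(-18) − (-12)(-13) = -48
V_4→V_5: (-12)(-17) − (18)(-18) = 528
V_5→V_1: (18)(-12) − (12)(-17) = -12
Σ = 384
Area = |Σ|/2 = 192.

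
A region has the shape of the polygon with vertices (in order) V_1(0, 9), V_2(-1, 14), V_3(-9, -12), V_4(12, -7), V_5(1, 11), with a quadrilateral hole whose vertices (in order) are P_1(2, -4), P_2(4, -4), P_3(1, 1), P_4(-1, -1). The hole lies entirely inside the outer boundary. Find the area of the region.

Outer boundary:
Apply the shoelace formula: 2A = Σ (x_i·y_{i+1} − x_{i+1}·y_i), indices taken mod 5.
Cross-terms: 9, 138, 207, 139, 9  ⇒  Σ = 502
Area = |Σ|/2 = 251.
Hole:
Apply the shoelace (surveyor's) formula: 2A = Σ (x_i·y_{i+1} − x_{i+1}·y_i), indices taken mod 4.
Σ = (8) + (8) + (0) + (6) = 22
Area = |Σ|/2 = 11.
Net area = 251 − 11 = 240.

240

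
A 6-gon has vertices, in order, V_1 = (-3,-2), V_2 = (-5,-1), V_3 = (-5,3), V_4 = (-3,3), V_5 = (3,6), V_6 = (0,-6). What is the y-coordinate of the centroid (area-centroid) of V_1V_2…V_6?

77/144

Apply the shoelace (surveyor's) formula. First the cross-terms c_i = x_i·y_{i+1} − x_{i+1}·y_i:
  -7, -20, -6, -27, -18, -18  ⇒  2A = -96, A = -48.
Then Σ (y_i + y_{i+1})·c_i = -154, so ȳ = -154 / (6·(-48)) = 77/144.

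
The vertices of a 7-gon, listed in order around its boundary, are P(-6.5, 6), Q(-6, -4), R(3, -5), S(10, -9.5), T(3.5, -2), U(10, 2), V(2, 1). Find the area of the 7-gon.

95.125

Apply the shoelace (surveyor's) formula: 2A = Σ (x_i·y_{i+1} − x_{i+1}·y_i), indices taken mod 7.
Σ = (62) + (42) + (21.5) + (13.25) + (27) + (6) + (18.5) = 190.25
Area = |Σ|/2 = 95.125.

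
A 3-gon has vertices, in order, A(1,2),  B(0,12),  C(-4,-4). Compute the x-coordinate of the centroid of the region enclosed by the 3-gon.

Apply the shoelace formula. First the cross-terms c_i = x_i·y_{i+1} − x_{i+1}·y_i:
  12, 48, -4  ⇒  2A = 56, A = 28.
Then Σ (x_i + x_{i+1})·c_i = -168, so x̄ = -168 / (6·28) = -1.

-1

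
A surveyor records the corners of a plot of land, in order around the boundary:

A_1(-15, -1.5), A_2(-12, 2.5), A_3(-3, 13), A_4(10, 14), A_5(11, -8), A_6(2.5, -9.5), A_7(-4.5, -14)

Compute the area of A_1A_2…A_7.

Apply the shoelace (surveyor's) formula: 2A = Σ (x_i·y_{i+1} − x_{i+1}·y_i), indices taken mod 7.
Cross-terms: -55.5, -148.5, -172, -234, -84.5, -77.75, -203.25  ⇒  Σ = -975.5
Area = |Σ|/2 = 487.75.

487.75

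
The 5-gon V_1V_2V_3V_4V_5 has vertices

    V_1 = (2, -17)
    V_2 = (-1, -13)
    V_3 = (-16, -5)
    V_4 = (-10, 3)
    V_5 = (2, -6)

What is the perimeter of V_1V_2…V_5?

|V_1V_2| = √((-3)² + (4)²) = √25 = 5
|V_2V_3| = √((-15)² + (8)²) = √289 = 17
|V_3V_4| = √((6)² + (8)²) = √100 = 10
|V_4V_5| = √((12)² + (-9)²) = √225 = 15
|V_5V_1| = √((0)² + (-11)²) = √121 = 11
Perimeter = 5 + 17 + 10 + 15 + 11 = 58.

58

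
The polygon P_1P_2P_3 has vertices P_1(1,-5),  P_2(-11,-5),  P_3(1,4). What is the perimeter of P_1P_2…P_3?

36

|P_1P_2| = √((-12)² + (0)²) = √144 = 12
|P_2P_3| = √((12)² + (9)²) = √225 = 15
|P_3P_1| = √((0)² + (-9)²) = √81 = 9
Perimeter = 12 + 15 + 9 = 36.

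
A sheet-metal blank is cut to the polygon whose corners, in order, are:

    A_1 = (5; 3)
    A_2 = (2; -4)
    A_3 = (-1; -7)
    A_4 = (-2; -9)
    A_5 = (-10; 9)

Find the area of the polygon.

116

Apply the shoelace (surveyor's) formula: 2A = Σ (x_i·y_{i+1} − x_{i+1}·y_i), indices taken mod 5.
Cross-terms: -26, -18, -5, -108, -75  ⇒  Σ = -232
Area = |Σ|/2 = 116.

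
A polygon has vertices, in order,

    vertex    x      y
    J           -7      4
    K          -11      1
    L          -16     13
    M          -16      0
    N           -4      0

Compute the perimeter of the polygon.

48

|JK| = √((-4)² + (-3)²) = √25 = 5
|KL| = √((-5)² + (12)²) = √169 = 13
|LM| = √((0)² + (-13)²) = √169 = 13
|MN| = √((12)² + (0)²) = √144 = 12
|NJ| = √((-3)² + (4)²) = √25 = 5
Perimeter = 5 + 13 + 13 + 12 + 5 = 48.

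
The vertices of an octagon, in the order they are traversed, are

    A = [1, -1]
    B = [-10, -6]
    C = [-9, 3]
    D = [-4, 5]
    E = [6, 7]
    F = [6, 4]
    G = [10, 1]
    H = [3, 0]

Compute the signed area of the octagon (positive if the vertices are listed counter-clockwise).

Apply the shoelace (surveyor's) formula: 2A = Σ (x_i·y_{i+1} − x_{i+1}·y_i), indices taken mod 8.
Σ = (-16) + (-84) + (-33) + (-58) + (-18) + (-34) + (-3) + (-3) = -249
Signed area = Σ/2 = -124.5 (negative ⇒ clockwise traversal).

-124.5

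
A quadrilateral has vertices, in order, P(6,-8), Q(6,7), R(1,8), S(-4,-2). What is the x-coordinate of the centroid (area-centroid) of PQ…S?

91/41

Apply Gauss's area formula. First the cross-terms c_i = x_i·y_{i+1} − x_{i+1}·y_i:
  90, 41, 30, 44  ⇒  2A = 205, A = 102.5.
Then Σ (x_i + x_{i+1})·c_i = 1365, so x̄ = 1365 / (6·102.5) = 91/41.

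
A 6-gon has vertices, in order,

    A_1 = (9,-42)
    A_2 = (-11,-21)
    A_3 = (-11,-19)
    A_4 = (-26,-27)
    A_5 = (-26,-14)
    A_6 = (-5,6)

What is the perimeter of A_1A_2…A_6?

|A_1A_2| = √((-20)² + (21)²) = √841 = 29
|A_2A_3| = √((0)² + (2)²) = √4 = 2
|A_3A_4| = √((-15)² + (-8)²) = √289 = 17
|A_4A_5| = √((0)² + (13)²) = √169 = 13
|A_5A_6| = √((21)² + (20)²) = √841 = 29
|A_6A_1| = √((14)² + (-48)²) = √2500 = 50
Perimeter = 29 + 2 + 17 + 13 + 29 + 50 = 140.

140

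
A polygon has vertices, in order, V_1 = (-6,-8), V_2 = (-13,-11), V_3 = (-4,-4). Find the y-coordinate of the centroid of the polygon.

-23/3

Apply the shoelace (surveyor's) formula. First the cross-terms c_i = x_i·y_{i+1} − x_{i+1}·y_i:
  -38, 8, 8  ⇒  2A = -22, A = -11.
Then Σ (y_i + y_{i+1})·c_i = 506, so ȳ = 506 / (6·(-11)) = -23/3.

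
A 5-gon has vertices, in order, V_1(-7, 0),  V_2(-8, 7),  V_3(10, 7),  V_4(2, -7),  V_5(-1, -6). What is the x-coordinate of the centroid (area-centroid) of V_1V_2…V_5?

13/60

Apply the shoelace formula. First the cross-terms c_i = x_i·y_{i+1} − x_{i+1}·y_i:
  -49, -126, -84, -19, -42  ⇒  2A = -320, A = -160.
Then Σ (x_i + x_{i+1})·c_i = -208, so x̄ = -208 / (6·(-160)) = 13/60.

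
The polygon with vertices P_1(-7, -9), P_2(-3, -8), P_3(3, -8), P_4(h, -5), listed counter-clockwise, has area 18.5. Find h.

Write out the shoelace sum; only the two edges meeting at P_4 involve h:
2·Area = [(3·(-5) − h·(-8)) + (h·(-9) − (-7)·(-5))] + 77
       = -1·h + 27 = 37
⇒ h = -10.

-10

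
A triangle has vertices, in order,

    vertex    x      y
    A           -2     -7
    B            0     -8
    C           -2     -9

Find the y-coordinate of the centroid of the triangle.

Apply the surveyor's formula. First the cross-terms c_i = x_i·y_{i+1} − x_{i+1}·y_i:
  16, -16, -4  ⇒  2A = -4, A = -2.
Then Σ (y_i + y_{i+1})·c_i = 96, so ȳ = 96 / (6·(-2)) = -8.

-8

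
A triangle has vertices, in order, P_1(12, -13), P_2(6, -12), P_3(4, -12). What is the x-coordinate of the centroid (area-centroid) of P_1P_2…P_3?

Apply the shoelace (surveyor's) formula. First the cross-terms c_i = x_i·y_{i+1} − x_{i+1}·y_i:
  -66, -24, 92  ⇒  2A = 2, A = 1.
Then Σ (x_i + x_{i+1})·c_i = 44, so x̄ = 44 / (6·1) = 22/3.

22/3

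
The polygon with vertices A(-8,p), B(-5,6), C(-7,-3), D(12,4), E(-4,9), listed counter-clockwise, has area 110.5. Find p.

8

Write out the shoelace sum; only the two edges meeting at A involve p:
2·Area = [((-4)·p − (-8)·9) + ((-8)·6 − (-5)·p)] + 189
       = 1·p + 213 = 221
⇒ p = 8.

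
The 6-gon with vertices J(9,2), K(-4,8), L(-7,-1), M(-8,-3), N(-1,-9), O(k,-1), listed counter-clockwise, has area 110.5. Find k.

Write out the shoelace sum; only the two edges meeting at O involve k:
2·Area = [((-1)·(-1) − k·(-9)) + (k·2 − 9·(-1))] + 222
       = 11·k + 232 = 221
⇒ k = -1.

-1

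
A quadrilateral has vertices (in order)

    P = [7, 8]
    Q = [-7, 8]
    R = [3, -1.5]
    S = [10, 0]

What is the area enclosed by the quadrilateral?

Apply Gauss's area formula: 2A = Σ (x_i·y_{i+1} − x_{i+1}·y_i), indices taken mod 4.
Σ = (112) + (-13.5) + (15) + (80) = 193.5
Area = |Σ|/2 = 96.75.

96.75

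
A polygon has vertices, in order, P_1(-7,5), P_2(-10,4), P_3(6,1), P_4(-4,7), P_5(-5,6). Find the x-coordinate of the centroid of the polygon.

-449/186

Apply the surveyor's formula. First the cross-terms c_i = x_i·y_{i+1} − x_{i+1}·y_i:
  22, -34, 46, 11, 17  ⇒  2A = 62, A = 31.
Then Σ (x_i + x_{i+1})·c_i = -449, so x̄ = -449 / (6·31) = -449/186.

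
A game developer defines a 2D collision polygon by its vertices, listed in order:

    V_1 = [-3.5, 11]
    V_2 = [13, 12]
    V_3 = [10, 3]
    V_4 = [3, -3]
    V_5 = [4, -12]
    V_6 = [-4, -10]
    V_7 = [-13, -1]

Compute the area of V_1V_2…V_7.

Apply Gauss's area formula: 2A = Σ (x_i·y_{i+1} − x_{i+1}·y_i), indices taken mod 7.
Σ = (-185) + (-81) + (-39) + (-24) + (-88) + (-126) + (-146.5) = -689.5
Area = |Σ|/2 = 344.75.

344.75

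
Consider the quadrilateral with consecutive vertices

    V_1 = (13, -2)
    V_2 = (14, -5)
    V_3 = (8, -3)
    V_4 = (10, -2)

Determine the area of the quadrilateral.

Cross-terms: -37, -2, 14, 6  ⇒  Σ = -19
Area = |Σ|/2 = 9.5.

9.5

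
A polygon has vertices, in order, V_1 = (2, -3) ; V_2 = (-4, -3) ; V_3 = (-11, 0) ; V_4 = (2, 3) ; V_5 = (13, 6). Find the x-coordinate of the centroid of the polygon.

Apply the shoelace (surveyor's) formula. First the cross-terms c_i = x_i·y_{i+1} − x_{i+1}·y_i:
  -18, -33, -33, -27, -51  ⇒  2A = -162, A = -81.
Then Σ (x_i + x_{i+1})·c_i = -342, so x̄ = -342 / (6·(-81)) = 19/27.

19/27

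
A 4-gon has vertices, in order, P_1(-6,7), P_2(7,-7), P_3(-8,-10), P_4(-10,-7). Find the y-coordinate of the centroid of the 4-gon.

Apply the surveyor's formula. First the cross-terms c_i = x_i·y_{i+1} − x_{i+1}·y_i:
  -7, -126, -44, -112  ⇒  2A = -289, A = -144.5.
Then Σ (y_i + y_{i+1})·c_i = 2890, so ȳ = 2890 / (6·(-144.5)) = -10/3.

-10/3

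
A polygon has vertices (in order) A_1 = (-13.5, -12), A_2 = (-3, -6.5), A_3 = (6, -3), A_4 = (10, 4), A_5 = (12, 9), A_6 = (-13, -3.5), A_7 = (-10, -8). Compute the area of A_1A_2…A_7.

175.875

Apply the shoelace formula: 2A = Σ (x_i·y_{i+1} − x_{i+1}·y_i), indices taken mod 7.
Cross-terms: 51.75, 48, 54, 42, 75, 69, 12  ⇒  Σ = 351.75
Area = |Σ|/2 = 175.875.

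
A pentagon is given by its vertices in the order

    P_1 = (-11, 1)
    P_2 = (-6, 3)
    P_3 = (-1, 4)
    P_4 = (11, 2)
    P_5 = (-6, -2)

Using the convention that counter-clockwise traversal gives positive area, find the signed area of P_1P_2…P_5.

Σ = (-27) + (-21) + (-46) + (-10) + (-28) = -132
Signed area = Σ/2 = -66 (negative ⇒ clockwise traversal).

-66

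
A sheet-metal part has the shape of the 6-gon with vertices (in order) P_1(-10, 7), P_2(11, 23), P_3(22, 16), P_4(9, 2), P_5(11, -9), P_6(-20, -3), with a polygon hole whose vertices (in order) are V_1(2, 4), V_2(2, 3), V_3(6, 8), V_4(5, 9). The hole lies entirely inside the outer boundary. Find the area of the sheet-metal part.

Outer boundary:
Apply the shoelace formula: 2A = Σ (x_i·y_{i+1} − x_{i+1}·y_i), indices taken mod 6.
Cross-terms: -307, -330, -100, -103, -213, -170  ⇒  Σ = -1223
Area = |Σ|/2 = 611.5.
Hole:
Σ = (-2) + (-2) + (14) + (2) = 12
Area = |Σ|/2 = 6.
Net area = 611.5 − 6 = 605.5.

605.5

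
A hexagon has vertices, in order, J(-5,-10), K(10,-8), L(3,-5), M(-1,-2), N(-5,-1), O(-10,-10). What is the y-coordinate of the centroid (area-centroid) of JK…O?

Apply Gauss's area formula. First the cross-terms c_i = x_i·y_{i+1} − x_{i+1}·y_i:
  140, -26, -11, -9, 40, 50  ⇒  2A = 184, A = 92.
Then Σ (y_i + y_{i+1})·c_i = -3518, so ȳ = -3518 / (6·92) = -1759/276.

-1759/276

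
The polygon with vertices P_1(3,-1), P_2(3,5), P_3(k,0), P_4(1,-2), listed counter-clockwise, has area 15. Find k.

-1

Write out the shoelace sum; only the two edges meeting at P_3 involve k:
2·Area = [(3·0 − k·5) + (k·(-2) − 1·0)] + 23
       = -7·k + 23 = 30
⇒ k = -1.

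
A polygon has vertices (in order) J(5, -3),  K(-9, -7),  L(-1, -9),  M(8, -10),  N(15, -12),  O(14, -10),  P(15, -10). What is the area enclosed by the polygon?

Cross-terms: -62, 74, 82, 54, 18, 10, 5  ⇒  Σ = 181
Area = |Σ|/2 = 90.5.

90.5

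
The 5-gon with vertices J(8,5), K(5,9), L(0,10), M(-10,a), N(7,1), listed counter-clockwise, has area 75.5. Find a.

The doubled signed area Σ (x_i y_{i+1} − x_{i+1} y_i) is linear in a.
With a=0 it equals 214; the coefficient of a is -7 (from the two edges through M).
So -7·a + 214 = 2·75.5 = 151 ⇒ a = 9.

9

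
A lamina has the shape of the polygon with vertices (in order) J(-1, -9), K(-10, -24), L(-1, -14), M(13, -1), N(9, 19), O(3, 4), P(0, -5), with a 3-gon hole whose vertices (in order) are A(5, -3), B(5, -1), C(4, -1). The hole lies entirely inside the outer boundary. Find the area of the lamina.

Outer boundary:
Apply the shoelace (surveyor's) formula: 2A = Σ (x_i·y_{i+1} − x_{i+1}·y_i), indices taken mod 7.
Cross-terms: -66, 116, 183, 256, -21, -15, -5  ⇒  Σ = 448
Area = |Σ|/2 = 224.
Hole:
Apply the shoelace formula: 2A = Σ (x_i·y_{i+1} − x_{i+1}·y_i), indices taken mod 3.
Cross-terms: 10, -1, -7  ⇒  Σ = 2
Area = |Σ|/2 = 1.
Net area = 224 − 1 = 223.

223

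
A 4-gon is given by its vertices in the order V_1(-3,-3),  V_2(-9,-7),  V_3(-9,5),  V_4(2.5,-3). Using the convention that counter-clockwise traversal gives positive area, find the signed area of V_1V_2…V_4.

Σ = (-6) + (-108) + (14.5) + (-16.5) = -116
Signed area = Σ/2 = -58 (negative ⇒ clockwise traversal).

-58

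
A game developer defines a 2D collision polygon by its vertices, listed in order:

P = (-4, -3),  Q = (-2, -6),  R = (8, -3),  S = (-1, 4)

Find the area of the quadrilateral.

Σ = (18) + (54) + (29) + (19) = 120
Area = |Σ|/2 = 60.

60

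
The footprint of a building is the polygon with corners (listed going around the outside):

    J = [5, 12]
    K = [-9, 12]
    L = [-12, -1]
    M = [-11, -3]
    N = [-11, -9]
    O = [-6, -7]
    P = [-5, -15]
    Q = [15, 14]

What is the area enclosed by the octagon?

Σ = (168) + (153) + (25) + (66) + (23) + (55) + (155) + (110) = 755
Area = |Σ|/2 = 377.5.

377.5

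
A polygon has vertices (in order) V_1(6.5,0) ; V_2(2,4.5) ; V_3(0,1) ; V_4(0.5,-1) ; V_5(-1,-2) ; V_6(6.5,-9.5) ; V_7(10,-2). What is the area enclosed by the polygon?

Apply Gauss's area formula: 2A = Σ (x_i·y_{i+1} − x_{i+1}·y_i), indices taken mod 7.
V_1→V_2: (6.5)(4.5) − (2)(0) = 29.25
V_2→V_3: (2)(1) − (0)(4.5) = 2
V_3→V_4: (0)(-1) − (0.5)(1) = -0.5
V_4→V_5: (0.5)(-2) − (-1)(-1) = -2
V_5→V_6: (-1)(-9.5) − (6.5)(-2) = 22.5
V_6→V_7: (6.5)(-2) − (10)(-9.5) = 82
V_7→V_1: (10)(0) − (6.5)(-2) = 13
Σ = 146.25
Area = |Σ|/2 = 73.125.

73.125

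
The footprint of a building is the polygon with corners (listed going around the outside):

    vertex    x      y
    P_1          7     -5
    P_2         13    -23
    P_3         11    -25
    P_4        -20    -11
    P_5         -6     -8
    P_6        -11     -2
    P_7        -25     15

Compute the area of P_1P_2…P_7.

Apply Gauss's area formula: 2A = Σ (x_i·y_{i+1} − x_{i+1}·y_i), indices taken mod 7.
Cross-terms: -96, -72, -621, 94, -76, -215, 20  ⇒  Σ = -966
Area = |Σ|/2 = 483.

483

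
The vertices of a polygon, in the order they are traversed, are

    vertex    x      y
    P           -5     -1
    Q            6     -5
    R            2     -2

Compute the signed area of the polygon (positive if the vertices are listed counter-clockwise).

8.5

Apply the shoelace formula: 2A = Σ (x_i·y_{i+1} − x_{i+1}·y_i), indices taken mod 3.
Σ = (31) + (-2) + (-12) = 17
Signed area = Σ/2 = 8.5 (positive ⇒ counter-clockwise traversal).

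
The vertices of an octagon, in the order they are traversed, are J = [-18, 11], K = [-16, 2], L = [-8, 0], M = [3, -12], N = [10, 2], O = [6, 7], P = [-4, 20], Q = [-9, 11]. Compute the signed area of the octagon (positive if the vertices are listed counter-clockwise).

Apply the shoelace formula: 2A = Σ (x_i·y_{i+1} − x_{i+1}·y_i), indices taken mod 8.
J→K: (-18)(2) − (-16)(11) = 140
K→L: (-16)(0) − (-8)(2) = 16
L→M: (-8)(-12) − (3)(0) = 96
M→N: (3)(2) − (10)(-12) = 126
N→O: (10)(7) − (6)(2) = 58
O→P: (6)(20) − (-4)(7) = 148
P→Q: (-4)(11) − (-9)(20) = 136
Q→J: (-9)(11) − (-18)(11) = 99
Σ = 819
Signed area = Σ/2 = 409.5 (positive ⇒ counter-clockwise traversal).

409.5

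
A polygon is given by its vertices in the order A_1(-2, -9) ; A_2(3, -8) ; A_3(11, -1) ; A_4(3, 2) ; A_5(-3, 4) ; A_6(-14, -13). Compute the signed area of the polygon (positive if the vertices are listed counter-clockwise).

183

Σ = (43) + (85) + (25) + (18) + (95) + (100) = 366
Signed area = Σ/2 = 183 (positive ⇒ counter-clockwise traversal).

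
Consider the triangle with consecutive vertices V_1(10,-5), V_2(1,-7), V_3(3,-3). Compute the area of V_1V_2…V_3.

16

Apply the shoelace formula: 2A = Σ (x_i·y_{i+1} − x_{i+1}·y_i), indices taken mod 3.
Cross-terms: -65, 18, 15  ⇒  Σ = -32
Area = |Σ|/2 = 16.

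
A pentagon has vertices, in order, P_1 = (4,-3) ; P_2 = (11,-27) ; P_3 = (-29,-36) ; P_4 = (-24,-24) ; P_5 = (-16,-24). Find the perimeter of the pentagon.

|P_1P_2| = √((7)² + (-24)²) = √625 = 25
|P_2P_3| = √((-40)² + (-9)²) = √1681 = 41
|P_3P_4| = √((5)² + (12)²) = √169 = 13
|P_4P_5| = √((8)² + (0)²) = √64 = 8
|P_5P_1| = √((20)² + (21)²) = √841 = 29
Perimeter = 25 + 41 + 13 + 8 + 29 = 116.

116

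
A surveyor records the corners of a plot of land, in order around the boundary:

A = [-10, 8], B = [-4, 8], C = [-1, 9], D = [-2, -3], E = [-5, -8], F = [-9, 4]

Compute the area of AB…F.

89

A→B: (-10)(8) − (-4)(8) = -48
B→C: (-4)(9) − (-1)(8) = -28
C→D: (-1)(-3) − (-2)(9) = 21
D→E: (-2)(-8) − (-5)(-3) = 1
E→F: (-5)(4) − (-9)(-8) = -92
F→A: (-9)(8) − (-10)(4) = -32
Σ = -178
Area = |Σ|/2 = 89.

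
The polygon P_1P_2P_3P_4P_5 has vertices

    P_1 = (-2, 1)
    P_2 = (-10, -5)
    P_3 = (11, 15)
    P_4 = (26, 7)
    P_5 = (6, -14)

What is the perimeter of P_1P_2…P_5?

|P_1P_2| = √((-8)² + (-6)²) = √100 = 10
|P_2P_3| = √((21)² + (20)²) = √841 = 29
|P_3P_4| = √((15)² + (-8)²) = √289 = 17
|P_4P_5| = √((-20)² + (-21)²) = √841 = 29
|P_5P_1| = √((-8)² + (15)²) = √289 = 17
Perimeter = 10 + 29 + 17 + 29 + 17 = 102.

102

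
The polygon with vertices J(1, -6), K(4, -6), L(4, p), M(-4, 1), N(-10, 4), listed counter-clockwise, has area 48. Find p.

Write out the shoelace sum; only the two edges meeting at L involve p:
2·Area = [(4·p − 4·(-6)) + (4·1 − (-4)·p)] + 68
       = 8·p + 96 = 96
⇒ p = 0.

0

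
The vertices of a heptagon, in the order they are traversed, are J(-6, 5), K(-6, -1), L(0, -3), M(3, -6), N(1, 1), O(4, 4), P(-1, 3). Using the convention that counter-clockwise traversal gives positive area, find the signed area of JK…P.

50.5

Σ = (36) + (18) + (9) + (9) + (0) + (16) + (13) = 101
Signed area = Σ/2 = 50.5 (positive ⇒ counter-clockwise traversal).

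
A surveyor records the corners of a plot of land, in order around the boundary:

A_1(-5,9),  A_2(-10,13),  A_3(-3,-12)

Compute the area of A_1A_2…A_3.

Apply the surveyor's formula: 2A = Σ (x_i·y_{i+1} − x_{i+1}·y_i), indices taken mod 3.
Σ = (25) + (159) + (-87) = 97
Area = |Σ|/2 = 48.5.

48.5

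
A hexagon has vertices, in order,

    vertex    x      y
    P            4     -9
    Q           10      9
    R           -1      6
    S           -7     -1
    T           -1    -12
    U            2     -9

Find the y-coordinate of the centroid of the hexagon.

-47/62

Apply the surveyor's formula. First the cross-terms c_i = x_i·y_{i+1} − x_{i+1}·y_i:
  126, 69, 43, 83, 33, 18  ⇒  2A = 372, A = 186.
Then Σ (y_i + y_{i+1})·c_i = -846, so ȳ = -846 / (6·186) = -47/62.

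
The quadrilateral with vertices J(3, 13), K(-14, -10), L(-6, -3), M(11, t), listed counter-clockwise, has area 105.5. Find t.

Write out the shoelace sum; only the two edges meeting at M involve t:
2·Area = [((-6)·t − 11·(-3)) + (11·13 − 3·t)] + 134
       = -9·t + 310 = 211
⇒ t = 11.

11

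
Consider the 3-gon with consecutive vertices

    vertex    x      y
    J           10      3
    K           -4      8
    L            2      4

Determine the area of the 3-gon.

13

Apply the shoelace formula: 2A = Σ (x_i·y_{i+1} − x_{i+1}·y_i), indices taken mod 3.
Cross-terms: 92, -32, -34  ⇒  Σ = 26
Area = |Σ|/2 = 13.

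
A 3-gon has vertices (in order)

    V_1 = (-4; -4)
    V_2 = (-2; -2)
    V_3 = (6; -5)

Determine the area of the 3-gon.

11

Apply Gauss's area formula: 2A = Σ (x_i·y_{i+1} − x_{i+1}·y_i), indices taken mod 3.
Σ = (0) + (22) + (-44) = -22
Area = |Σ|/2 = 11.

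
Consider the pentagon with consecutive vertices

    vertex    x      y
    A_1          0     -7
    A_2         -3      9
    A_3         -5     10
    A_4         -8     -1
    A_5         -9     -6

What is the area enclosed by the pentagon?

Cross-terms: -21, 15, 85, 39, 63  ⇒  Σ = 181
Area = |Σ|/2 = 90.5.

90.5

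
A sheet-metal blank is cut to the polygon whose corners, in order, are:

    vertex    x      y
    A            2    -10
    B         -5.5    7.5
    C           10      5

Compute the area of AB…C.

126.25

Apply the shoelace (surveyor's) formula: 2A = Σ (x_i·y_{i+1} − x_{i+1}·y_i), indices taken mod 3.
Cross-terms: -40, -102.5, -110  ⇒  Σ = -252.5
Area = |Σ|/2 = 126.25.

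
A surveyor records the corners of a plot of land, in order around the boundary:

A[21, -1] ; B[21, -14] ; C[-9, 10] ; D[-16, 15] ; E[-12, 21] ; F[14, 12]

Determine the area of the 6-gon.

Apply Gauss's area formula: 2A = Σ (x_i·y_{i+1} − x_{i+1}·y_i), indices taken mod 6.
Cross-terms: -273, 84, 25, -156, -438, -266  ⇒  Σ = -1024
Area = |Σ|/2 = 512.

512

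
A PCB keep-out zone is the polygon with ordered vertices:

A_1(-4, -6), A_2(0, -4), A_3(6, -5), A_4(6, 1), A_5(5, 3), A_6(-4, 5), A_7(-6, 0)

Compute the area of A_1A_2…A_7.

Apply the surveyor's formula: 2A = Σ (x_i·y_{i+1} − x_{i+1}·y_i), indices taken mod 7.
Cross-terms: 16, 24, 36, 13, 37, 30, 36  ⇒  Σ = 192
Area = |Σ|/2 = 96.

96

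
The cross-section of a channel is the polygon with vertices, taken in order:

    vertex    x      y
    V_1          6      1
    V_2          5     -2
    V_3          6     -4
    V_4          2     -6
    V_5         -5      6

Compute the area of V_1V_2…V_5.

56

Apply the surveyor's formula: 2A = Σ (x_i·y_{i+1} − x_{i+1}·y_i), indices taken mod 5.
Σ = (-17) + (-8) + (-28) + (-18) + (-41) = -112
Area = |Σ|/2 = 56.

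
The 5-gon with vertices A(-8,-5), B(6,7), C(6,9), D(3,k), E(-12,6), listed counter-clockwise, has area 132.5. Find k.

10

The doubled signed area Σ (x_i y_{i+1} − x_{i+1} y_i) is linear in k.
With k=0 it equals 85; the coefficient of k is 18 (from the two edges through D).
So 18·k + 85 = 2·132.5 = 265 ⇒ k = 10.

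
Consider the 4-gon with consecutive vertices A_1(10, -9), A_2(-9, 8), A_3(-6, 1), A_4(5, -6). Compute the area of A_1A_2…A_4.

Apply the shoelace formula: 2A = Σ (x_i·y_{i+1} − x_{i+1}·y_i), indices taken mod 4.
Σ = (-1) + (39) + (31) + (15) = 84
Area = |Σ|/2 = 42.

42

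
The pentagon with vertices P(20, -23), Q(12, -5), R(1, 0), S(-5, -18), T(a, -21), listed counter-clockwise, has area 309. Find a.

The doubled signed area Σ (x_i y_{i+1} − x_{i+1} y_i) is linear in a.
With a=0 it equals 688; the coefficient of a is -5 (from the two edges through T).
So -5·a + 688 = 2·309 = 618 ⇒ a = 14.

14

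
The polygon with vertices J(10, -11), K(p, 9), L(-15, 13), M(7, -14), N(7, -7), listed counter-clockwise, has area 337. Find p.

12

The doubled signed area Σ (x_i y_{i+1} − x_{i+1} y_i) is linear in p.
With p=0 it equals 386; the coefficient of p is 24 (from the two edges through K).
So 24·p + 386 = 2·337 = 674 ⇒ p = 12.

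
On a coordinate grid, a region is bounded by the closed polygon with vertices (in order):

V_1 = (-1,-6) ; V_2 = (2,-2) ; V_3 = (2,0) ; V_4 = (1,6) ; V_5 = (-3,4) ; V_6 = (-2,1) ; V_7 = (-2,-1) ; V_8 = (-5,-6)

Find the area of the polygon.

46

V_1→V_2: (-1)(-2) − (2)(-6) = 14
V_2→V_3: (2)(0) − (2)(-2) = 4
V_3→V_4: (2)(6) − (1)(0) = 12
V_4→V_5: (1)(4) − (-3)(6) = 22
V_5→V_6: (-3)(1) − (-2)(4) = 5
V_6→V_7: (-2)(-1) − (-2)(1) = 4
V_7→V_8: (-2)(-6) − (-5)(-1) = 7
V_8→V_1: (-5)(-6) − (-1)(-6) = 24
Σ = 92
Area = |Σ|/2 = 46.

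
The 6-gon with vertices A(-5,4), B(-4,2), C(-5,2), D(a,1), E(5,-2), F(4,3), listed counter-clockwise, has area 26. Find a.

The doubled signed area Σ (x_i y_{i+1} − x_{i+1} y_i) is linear in a.
With a=0 it equals 52; the coefficient of a is -4 (from the two edges through D).
So -4·a + 52 = 2·26 = 52 ⇒ a = 0.

0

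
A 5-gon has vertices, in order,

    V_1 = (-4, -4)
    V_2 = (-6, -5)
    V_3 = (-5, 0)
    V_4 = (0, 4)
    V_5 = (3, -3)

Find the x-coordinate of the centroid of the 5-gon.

Apply the shoelace formula. First the cross-terms c_i = x_i·y_{i+1} − x_{i+1}·y_i:
  -4, -25, -20, -12, -24  ⇒  2A = -85, A = -42.5.
Then Σ (x_i + x_{i+1})·c_i = 403, so x̄ = 403 / (6·(-42.5)) = -403/255.

-403/255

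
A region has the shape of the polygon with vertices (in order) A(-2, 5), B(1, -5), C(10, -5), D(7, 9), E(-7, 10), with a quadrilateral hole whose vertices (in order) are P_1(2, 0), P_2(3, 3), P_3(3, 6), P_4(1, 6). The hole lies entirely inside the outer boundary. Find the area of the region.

Outer boundary:
Apply the surveyor's formula: 2A = Σ (x_i·y_{i+1} − x_{i+1}·y_i), indices taken mod 5.
Σ = (5) + (45) + (125) + (133) + (-15) = 293
Area = |Σ|/2 = 146.5.
Hole:
Apply the surveyor's formula: 2A = Σ (x_i·y_{i+1} − x_{i+1}·y_i), indices taken mod 4.
P_1→P_2: (2)(3) − (3)(0) = 6
P_2→P_3: (3)(6) − (3)(3) = 9
P_3→P_4: (3)(6) − (1)(6) = 12
P_4→P_1: (1)(0) − (2)(6) = -12
Σ = 15
Area = |Σ|/2 = 7.5.
Net area = 146.5 − 7.5 = 139.

139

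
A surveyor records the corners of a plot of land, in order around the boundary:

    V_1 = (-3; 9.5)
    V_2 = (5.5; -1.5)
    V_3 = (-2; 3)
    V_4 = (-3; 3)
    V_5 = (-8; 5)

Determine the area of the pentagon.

41.625

Σ = (-47.75) + (13.5) + (3) + (9) + (-61) = -83.25
Area = |Σ|/2 = 41.625.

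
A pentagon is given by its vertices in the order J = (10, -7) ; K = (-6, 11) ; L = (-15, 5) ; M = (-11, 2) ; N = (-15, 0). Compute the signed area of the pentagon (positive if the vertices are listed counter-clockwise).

Σ = (68) + (135) + (25) + (30) + (105) = 363
Signed area = Σ/2 = 181.5 (positive ⇒ counter-clockwise traversal).

181.5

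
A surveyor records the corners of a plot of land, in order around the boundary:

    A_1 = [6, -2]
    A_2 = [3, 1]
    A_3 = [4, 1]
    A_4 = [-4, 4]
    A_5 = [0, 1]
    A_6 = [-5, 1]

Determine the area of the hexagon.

18

Apply the shoelace formula: 2A = Σ (x_i·y_{i+1} − x_{i+1}·y_i), indices taken mod 6.
Σ = (12) + (-1) + (20) + (-4) + (5) + (4) = 36
Area = |Σ|/2 = 18.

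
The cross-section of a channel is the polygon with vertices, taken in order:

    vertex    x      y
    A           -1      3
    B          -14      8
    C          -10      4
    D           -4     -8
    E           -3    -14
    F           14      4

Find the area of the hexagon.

Apply the shoelace formula: 2A = Σ (x_i·y_{i+1} − x_{i+1}·y_i), indices taken mod 6.
A→B: (-1)(8) − (-14)(3) = 34
B→C: (-14)(4) − (-10)(8) = 24
C→D: (-10)(-8) − (-4)(4) = 96
D→E: (-4)(-14) − (-3)(-8) = 32
E→F: (-3)(4) − (14)(-14) = 184
F→A: (14)(3) − (-1)(4) = 46
Σ = 416
Area = |Σ|/2 = 208.

208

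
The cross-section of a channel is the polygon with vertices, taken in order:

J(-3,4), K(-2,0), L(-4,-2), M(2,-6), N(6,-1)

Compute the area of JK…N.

47.5

Apply the surveyor's formula: 2A = Σ (x_i·y_{i+1} − x_{i+1}·y_i), indices taken mod 5.
J→K: (-3)(0) − (-2)(4) = 8
K→L: (-2)(-2) − (-4)(0) = 4
L→M: (-4)(-6) − (2)(-2) = 28
M→N: (2)(-1) − (6)(-6) = 34
N→J: (6)(4) − (-3)(-1) = 21
Σ = 95
Area = |Σ|/2 = 47.5.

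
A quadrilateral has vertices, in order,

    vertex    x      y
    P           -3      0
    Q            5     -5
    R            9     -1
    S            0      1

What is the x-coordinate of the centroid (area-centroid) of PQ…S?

662/201

Apply Gauss's area formula. First the cross-terms c_i = x_i·y_{i+1} − x_{i+1}·y_i:
  15, 40, 9, 3  ⇒  2A = 67, A = 33.5.
Then Σ (x_i + x_{i+1})·c_i = 662, so x̄ = 662 / (6·33.5) = 662/201.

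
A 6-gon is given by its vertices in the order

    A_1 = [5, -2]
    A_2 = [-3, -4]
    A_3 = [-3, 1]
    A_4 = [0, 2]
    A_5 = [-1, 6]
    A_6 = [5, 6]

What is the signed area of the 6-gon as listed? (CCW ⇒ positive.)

Apply the shoelace (surveyor's) formula: 2A = Σ (x_i·y_{i+1} − x_{i+1}·y_i), indices taken mod 6.
Σ = (-26) + (-15) + (-6) + (2) + (-36) + (-40) = -121
Signed area = Σ/2 = -60.5 (negative ⇒ clockwise traversal).

-60.5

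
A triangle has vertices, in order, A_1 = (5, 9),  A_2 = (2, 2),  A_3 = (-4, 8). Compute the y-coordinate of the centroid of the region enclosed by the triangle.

19/3

Apply the surveyor's formula. First the cross-terms c_i = x_i·y_{i+1} − x_{i+1}·y_i:
  -8, 24, -76  ⇒  2A = -60, A = -30.
Then Σ (y_i + y_{i+1})·c_i = -1140, so ȳ = -1140 / (6·(-30)) = 19/3.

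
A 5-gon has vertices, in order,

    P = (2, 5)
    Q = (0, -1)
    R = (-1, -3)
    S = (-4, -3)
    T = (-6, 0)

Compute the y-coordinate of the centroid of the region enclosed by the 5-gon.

Apply the surveyor's formula. First the cross-terms c_i = x_i·y_{i+1} − x_{i+1}·y_i:
  -2, -1, -9, -18, -30  ⇒  2A = -60, A = -30.
Then Σ (y_i + y_{i+1})·c_i = -46, so ȳ = -46 / (6·(-30)) = 23/90.

23/90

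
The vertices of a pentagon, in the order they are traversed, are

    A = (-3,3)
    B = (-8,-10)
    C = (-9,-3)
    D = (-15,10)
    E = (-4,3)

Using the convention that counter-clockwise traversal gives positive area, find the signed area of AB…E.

-77.5

Apply the shoelace formula: 2A = Σ (x_i·y_{i+1} − x_{i+1}·y_i), indices taken mod 5.
A→B: (-3)(-10) − (-8)(3) = 54
B→C: (-8)(-3) − (-9)(-10) = -66
C→D: (-9)(10) − (-15)(-3) = -135
D→E: (-15)(3) − (-4)(10) = -5
E→A: (-4)(3) − (-3)(3) = -3
Σ = -155
Signed area = Σ/2 = -77.5 (negative ⇒ clockwise traversal).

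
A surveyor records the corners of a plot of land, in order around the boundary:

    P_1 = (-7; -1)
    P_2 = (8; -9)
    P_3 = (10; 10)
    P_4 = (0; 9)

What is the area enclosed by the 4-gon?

Apply the surveyor's formula: 2A = Σ (x_i·y_{i+1} − x_{i+1}·y_i), indices taken mod 4.
P_1→P_2: (-7)(-9) − (8)(-1) = 71
P_2→P_3: (8)(10) − (10)(-9) = 170
P_3→P_4: (10)(9) − (0)(10) = 90
P_4→P_1: (0)(-1) − (-7)(9) = 63
Σ = 394
Area = |Σ|/2 = 197.

197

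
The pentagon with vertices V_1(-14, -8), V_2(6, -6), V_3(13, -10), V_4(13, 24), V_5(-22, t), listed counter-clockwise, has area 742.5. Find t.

7

The doubled signed area Σ (x_i y_{i+1} − x_{i+1} y_i) is linear in t.
With t=0 it equals 1296; the coefficient of t is 27 (from the two edges through V_5).
So 27·t + 1296 = 2·742.5 = 1485 ⇒ t = 7.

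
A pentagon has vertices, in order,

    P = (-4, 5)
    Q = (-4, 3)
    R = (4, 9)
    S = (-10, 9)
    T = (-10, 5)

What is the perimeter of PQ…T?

|PQ| = √((0)² + (-2)²) = √4 = 2
|QR| = √((8)² + (6)²) = √100 = 10
|RS| = √((-14)² + (0)²) = √196 = 14
|ST| = √((0)² + (-4)²) = √16 = 4
|TP| = √((6)² + (0)²) = √36 = 6
Perimeter = 2 + 10 + 14 + 4 + 6 = 36.

36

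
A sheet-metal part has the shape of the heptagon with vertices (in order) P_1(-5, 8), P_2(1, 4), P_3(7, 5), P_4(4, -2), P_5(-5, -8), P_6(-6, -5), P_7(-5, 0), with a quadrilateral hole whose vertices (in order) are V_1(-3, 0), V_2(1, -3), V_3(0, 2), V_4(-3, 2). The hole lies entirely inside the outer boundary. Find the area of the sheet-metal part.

Outer boundary:
Apply Gauss's area formula: 2A = Σ (x_i·y_{i+1} − x_{i+1}·y_i), indices taken mod 7.
Σ = (-28) + (-23) + (-34) + (-42) + (-23) + (-25) + (-40) = -215
Area = |Σ|/2 = 107.5.
Hole:
Apply the shoelace (surveyor's) formula: 2A = Σ (x_i·y_{i+1} − x_{i+1}·y_i), indices taken mod 4.
Σ = (9) + (2) + (6) + (6) = 23
Area = |Σ|/2 = 11.5.
Net area = 107.5 − 11.5 = 96.

96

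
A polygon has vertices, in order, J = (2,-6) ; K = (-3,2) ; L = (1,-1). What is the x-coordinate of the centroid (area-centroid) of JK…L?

Apply the shoelace (surveyor's) formula. First the cross-terms c_i = x_i·y_{i+1} − x_{i+1}·y_i:
  -14, 1, -4  ⇒  2A = -17, A = -8.5.
Then Σ (x_i + x_{i+1})·c_i = 0, so x̄ = 0 / (6·(-8.5)) = 0.

0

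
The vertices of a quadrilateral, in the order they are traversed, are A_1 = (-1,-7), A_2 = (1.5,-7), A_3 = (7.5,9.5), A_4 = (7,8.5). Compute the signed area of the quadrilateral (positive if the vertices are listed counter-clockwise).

20.5

Σ = (17.5) + (66.75) + (-2.75) + (-40.5) = 41
Signed area = Σ/2 = 20.5 (positive ⇒ counter-clockwise traversal).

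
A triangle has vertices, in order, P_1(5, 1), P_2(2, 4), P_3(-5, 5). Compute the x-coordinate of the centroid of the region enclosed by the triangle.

Apply the surveyor's formula. First the cross-terms c_i = x_i·y_{i+1} − x_{i+1}·y_i:
  18, 30, -30  ⇒  2A = 18, A = 9.
Then Σ (x_i + x_{i+1})·c_i = 36, so x̄ = 36 / (6·9) = 2/3.

2/3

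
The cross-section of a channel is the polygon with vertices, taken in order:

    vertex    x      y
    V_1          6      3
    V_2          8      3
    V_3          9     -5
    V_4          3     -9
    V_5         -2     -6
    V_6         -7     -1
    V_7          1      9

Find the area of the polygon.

Σ = (-6) + (-67) + (-66) + (-36) + (-40) + (-62) + (-51) = -328
Area = |Σ|/2 = 164.

164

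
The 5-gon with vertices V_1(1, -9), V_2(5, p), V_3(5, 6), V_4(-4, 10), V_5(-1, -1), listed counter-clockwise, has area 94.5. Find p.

Write out the shoelace sum; only the two edges meeting at V_2 involve p:
2·Area = [(1·p − 5·(-9)) + (5·6 − 5·p)] + 98
       = -4·p + 173 = 189
⇒ p = -4.

-4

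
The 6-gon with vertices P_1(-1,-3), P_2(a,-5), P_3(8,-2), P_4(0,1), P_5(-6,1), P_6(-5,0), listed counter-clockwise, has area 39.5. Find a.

0

Write out the shoelace sum; only the two edges meeting at P_2 involve a:
2·Area = [((-1)·(-5) − a·(-3)) + (a·(-2) − 8·(-5))] + 34
       = 1·a + 79 = 79
⇒ a = 0.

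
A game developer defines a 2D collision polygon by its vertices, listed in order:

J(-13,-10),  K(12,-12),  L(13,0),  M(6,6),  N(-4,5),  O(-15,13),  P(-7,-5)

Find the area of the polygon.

Apply the surveyor's formula: 2A = Σ (x_i·y_{i+1} − x_{i+1}·y_i), indices taken mod 7.
Σ = (276) + (156) + (78) + (54) + (23) + (166) + (5) = 758
Area = |Σ|/2 = 379.

379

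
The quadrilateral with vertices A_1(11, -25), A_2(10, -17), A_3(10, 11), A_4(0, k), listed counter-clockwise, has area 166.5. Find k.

10

Write out the shoelace sum; only the two edges meeting at A_4 involve k:
2·Area = [(10·k − 0·11) + (0·(-25) − 11·k)] + 343
       = -1·k + 343 = 333
⇒ k = 10.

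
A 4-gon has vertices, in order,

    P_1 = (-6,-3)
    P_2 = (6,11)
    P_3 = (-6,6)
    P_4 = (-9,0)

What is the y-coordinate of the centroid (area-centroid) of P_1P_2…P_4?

59/15

Apply the surveyor's formula. First the cross-terms c_i = x_i·y_{i+1} − x_{i+1}·y_i:
  -48, 102, 54, 27  ⇒  2A = 135, A = 67.5.
Then Σ (y_i + y_{i+1})·c_i = 1593, so ȳ = 1593 / (6·67.5) = 59/15.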